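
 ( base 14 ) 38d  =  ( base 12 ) 4B5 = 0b1011001001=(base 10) 713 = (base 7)2036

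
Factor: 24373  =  24373^1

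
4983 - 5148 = - 165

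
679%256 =167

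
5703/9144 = 1901/3048=0.62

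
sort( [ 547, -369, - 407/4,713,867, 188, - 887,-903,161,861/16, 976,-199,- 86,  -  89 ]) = [ - 903, - 887, - 369 , - 199, - 407/4,-89, -86, 861/16,161,188,547 , 713, 867,  976]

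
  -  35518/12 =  -2960+1/6 = - 2959.83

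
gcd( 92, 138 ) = 46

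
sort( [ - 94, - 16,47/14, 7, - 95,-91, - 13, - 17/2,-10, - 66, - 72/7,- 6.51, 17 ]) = [ - 95, - 94, - 91,-66, - 16 , - 13, - 72/7, - 10,  -  17/2, - 6.51,  47/14, 7, 17] 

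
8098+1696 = 9794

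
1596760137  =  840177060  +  756583077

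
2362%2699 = 2362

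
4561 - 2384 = 2177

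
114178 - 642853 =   -  528675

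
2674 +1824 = 4498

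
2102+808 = 2910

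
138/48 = 23/8 = 2.88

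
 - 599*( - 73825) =44221175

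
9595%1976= 1691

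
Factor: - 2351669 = - 233^1*10093^1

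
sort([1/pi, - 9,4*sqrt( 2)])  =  [ - 9, 1/pi, 4*sqrt( 2 ) ]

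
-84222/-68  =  42111/34=1238.56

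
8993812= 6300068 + 2693744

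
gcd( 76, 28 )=4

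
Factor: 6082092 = 2^2*3^2*43^1*3929^1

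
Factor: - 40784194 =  - 2^1*11^1*151^1*12277^1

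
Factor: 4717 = 53^1 *89^1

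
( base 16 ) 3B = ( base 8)73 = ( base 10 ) 59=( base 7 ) 113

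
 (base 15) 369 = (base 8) 1406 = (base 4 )30012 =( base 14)3d4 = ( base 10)774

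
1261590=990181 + 271409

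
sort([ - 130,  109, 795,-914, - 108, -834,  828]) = [-914, - 834, - 130,  -  108, 109 , 795,828]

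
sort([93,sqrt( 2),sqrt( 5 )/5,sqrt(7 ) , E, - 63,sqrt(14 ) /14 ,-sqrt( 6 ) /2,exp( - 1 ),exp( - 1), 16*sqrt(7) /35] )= [ - 63,-sqrt( 6)/2, sqrt( 14 )/14,exp( - 1),exp( - 1 ),sqrt(5)/5,16*sqrt(7 ) /35,sqrt ( 2),sqrt( 7),E,93]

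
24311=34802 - 10491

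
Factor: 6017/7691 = 11^1*547^1 * 7691^ ( - 1 ) 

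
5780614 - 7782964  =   - 2002350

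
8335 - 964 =7371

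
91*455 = 41405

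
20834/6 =3472 + 1/3  =  3472.33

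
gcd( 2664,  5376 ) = 24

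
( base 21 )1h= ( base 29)19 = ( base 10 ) 38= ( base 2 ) 100110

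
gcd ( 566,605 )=1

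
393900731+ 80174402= 474075133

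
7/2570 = 7/2570 = 0.00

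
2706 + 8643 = 11349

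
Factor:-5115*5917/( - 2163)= 10088485/721 = 5^1*7^( - 1 )*11^1*31^1*61^1* 97^1*103^(-1)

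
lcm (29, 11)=319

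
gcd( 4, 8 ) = 4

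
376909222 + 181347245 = 558256467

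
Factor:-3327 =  - 3^1 *1109^1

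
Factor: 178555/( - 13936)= -205/16 = - 2^( - 4) * 5^1 *41^1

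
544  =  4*136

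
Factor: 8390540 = 2^2  *5^1 * 419527^1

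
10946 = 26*421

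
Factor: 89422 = 2^1*44711^1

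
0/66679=0 = 0.00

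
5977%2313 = 1351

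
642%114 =72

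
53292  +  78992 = 132284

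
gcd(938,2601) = 1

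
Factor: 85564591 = 7^1 * 149^1*82037^1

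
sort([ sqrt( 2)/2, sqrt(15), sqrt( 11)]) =[ sqrt( 2)/2,sqrt( 11 ), sqrt( 15)] 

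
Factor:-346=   -  2^1 *173^1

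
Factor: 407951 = 23^1 * 17737^1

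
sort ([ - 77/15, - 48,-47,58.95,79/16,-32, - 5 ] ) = [ - 48, - 47, - 32, - 77/15, - 5 , 79/16, 58.95]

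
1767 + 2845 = 4612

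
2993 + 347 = 3340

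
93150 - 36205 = 56945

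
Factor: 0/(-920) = 0 = 0^1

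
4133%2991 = 1142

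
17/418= 17/418 = 0.04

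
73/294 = 73/294=0.25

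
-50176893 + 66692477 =16515584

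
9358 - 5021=4337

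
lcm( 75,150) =150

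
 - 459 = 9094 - 9553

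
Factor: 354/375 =2^1*5^(-3)*59^1 =118/125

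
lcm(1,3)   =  3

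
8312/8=1039 = 1039.00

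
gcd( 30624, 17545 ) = 319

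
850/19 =850/19 = 44.74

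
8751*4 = 35004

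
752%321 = 110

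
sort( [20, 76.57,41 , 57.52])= [20, 41, 57.52, 76.57]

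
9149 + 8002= 17151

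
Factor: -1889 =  -1889^1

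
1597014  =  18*88723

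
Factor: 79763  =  31^2*83^1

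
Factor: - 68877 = -3^3*2551^1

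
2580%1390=1190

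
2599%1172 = 255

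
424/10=42 + 2/5 = 42.40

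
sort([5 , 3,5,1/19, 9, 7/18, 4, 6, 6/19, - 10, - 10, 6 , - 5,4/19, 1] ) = [ - 10, - 10, - 5,  1/19,4/19, 6/19, 7/18 , 1 , 3,  4 , 5,5,6,  6,9]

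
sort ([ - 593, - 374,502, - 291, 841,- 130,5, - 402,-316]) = [-593 ,-402 , - 374, - 316, - 291, - 130, 5, 502,  841]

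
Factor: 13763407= 7^1 * 23^1*85487^1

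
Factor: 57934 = 2^1*83^1*349^1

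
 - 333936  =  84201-418137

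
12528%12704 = 12528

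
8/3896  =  1/487 = 0.00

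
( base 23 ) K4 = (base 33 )e2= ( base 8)720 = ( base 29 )g0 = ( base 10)464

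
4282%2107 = 68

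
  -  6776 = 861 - 7637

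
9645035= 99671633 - 90026598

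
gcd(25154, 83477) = 1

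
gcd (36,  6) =6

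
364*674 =245336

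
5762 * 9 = 51858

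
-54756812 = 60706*( - 902 )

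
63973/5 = 12794 + 3/5 = 12794.60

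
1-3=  - 2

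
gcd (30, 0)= 30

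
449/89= 5 + 4/89= 5.04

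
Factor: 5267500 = 2^2*  5^4*7^2* 43^1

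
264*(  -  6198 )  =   - 1636272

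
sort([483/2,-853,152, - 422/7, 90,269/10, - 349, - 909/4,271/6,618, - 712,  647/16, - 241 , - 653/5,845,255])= [ - 853, - 712,-349, - 241, - 909/4, - 653/5, - 422/7, 269/10,647/16, 271/6,90,152, 483/2,255,  618 , 845 ]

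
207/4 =207/4 = 51.75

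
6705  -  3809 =2896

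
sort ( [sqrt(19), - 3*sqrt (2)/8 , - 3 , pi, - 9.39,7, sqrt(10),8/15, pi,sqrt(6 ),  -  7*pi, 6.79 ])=[- 7*pi,  -  9.39, - 3, -3 * sqrt(2 )/8,  8/15,sqrt( 6), pi, pi,sqrt(10),  sqrt(19 ), 6.79, 7]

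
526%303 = 223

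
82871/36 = 82871/36= 2301.97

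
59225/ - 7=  - 8461 + 2/7 =-8460.71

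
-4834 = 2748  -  7582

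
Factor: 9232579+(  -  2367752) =59^1*307^1*379^1= 6864827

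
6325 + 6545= 12870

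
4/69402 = 2/34701 = 0.00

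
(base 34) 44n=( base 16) 12AF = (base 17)g96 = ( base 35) 3vn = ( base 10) 4783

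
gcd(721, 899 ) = 1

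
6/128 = 3/64 = 0.05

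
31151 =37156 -6005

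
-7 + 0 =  - 7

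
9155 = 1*9155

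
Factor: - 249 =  - 3^1*83^1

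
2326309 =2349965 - 23656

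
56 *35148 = 1968288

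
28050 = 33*850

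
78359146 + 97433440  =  175792586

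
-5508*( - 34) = 187272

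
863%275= 38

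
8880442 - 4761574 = 4118868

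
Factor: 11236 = 2^2*53^2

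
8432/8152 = 1 + 35/1019 = 1.03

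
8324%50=24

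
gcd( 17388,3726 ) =1242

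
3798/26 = 1899/13 = 146.08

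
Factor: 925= 5^2 * 37^1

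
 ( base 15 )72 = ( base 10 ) 107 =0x6b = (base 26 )43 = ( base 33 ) 38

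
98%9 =8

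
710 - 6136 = - 5426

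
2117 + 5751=7868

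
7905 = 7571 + 334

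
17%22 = 17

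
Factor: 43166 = 2^1*113^1*191^1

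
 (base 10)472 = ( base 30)FM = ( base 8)730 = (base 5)3342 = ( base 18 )184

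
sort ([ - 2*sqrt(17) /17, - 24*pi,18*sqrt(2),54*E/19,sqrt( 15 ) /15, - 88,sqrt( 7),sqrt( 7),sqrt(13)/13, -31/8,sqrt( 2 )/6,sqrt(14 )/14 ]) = [- 88, - 24*pi, - 31/8 , - 2*sqrt( 17)/17,sqrt( 2)/6,sqrt(15) /15,sqrt( 14) /14, sqrt(13 )/13,sqrt( 7 ),sqrt ( 7),54*E/19,18*sqrt(2 )] 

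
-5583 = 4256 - 9839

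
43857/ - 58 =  - 43857/58 = - 756.16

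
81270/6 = 13545 = 13545.00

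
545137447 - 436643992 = 108493455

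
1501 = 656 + 845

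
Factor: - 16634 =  - 2^1*8317^1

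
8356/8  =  1044 + 1/2 = 1044.50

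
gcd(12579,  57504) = 1797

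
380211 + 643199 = 1023410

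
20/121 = 20/121 = 0.17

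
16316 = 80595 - 64279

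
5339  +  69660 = 74999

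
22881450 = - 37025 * ( - 618 ) 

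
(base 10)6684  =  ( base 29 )7RE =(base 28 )8ek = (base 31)6tj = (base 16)1A1C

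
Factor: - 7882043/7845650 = - 2^ ( - 1)*5^( - 2)*13^1*156913^( - 1)*606311^1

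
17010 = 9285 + 7725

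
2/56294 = 1/28147= 0.00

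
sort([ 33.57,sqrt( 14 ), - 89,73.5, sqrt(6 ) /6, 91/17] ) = [-89,sqrt( 6 ) /6,sqrt(14 ),  91/17, 33.57,73.5 ] 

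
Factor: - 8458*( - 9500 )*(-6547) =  - 2^3 *5^3*19^1*4229^1*6547^1 = - 526057997000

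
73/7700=73/7700 = 0.01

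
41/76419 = 41/76419=0.00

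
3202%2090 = 1112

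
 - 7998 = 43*( - 186) 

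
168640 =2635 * 64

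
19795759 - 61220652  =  -41424893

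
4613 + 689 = 5302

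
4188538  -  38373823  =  -34185285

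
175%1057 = 175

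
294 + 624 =918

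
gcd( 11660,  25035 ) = 5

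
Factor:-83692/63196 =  - 49/37 = -7^2*37^( - 1) 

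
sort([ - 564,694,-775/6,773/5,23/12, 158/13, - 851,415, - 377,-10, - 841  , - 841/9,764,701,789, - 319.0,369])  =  [ - 851, - 841, - 564, - 377,  -  319.0,-775/6, - 841/9, - 10, 23/12,158/13,773/5,369,415,694, 701,764,  789 ]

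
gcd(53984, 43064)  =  56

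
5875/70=83 + 13/14 = 83.93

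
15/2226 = 5/742 = 0.01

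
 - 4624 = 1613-6237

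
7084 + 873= 7957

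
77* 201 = 15477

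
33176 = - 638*( - 52) 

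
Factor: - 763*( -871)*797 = 7^1*13^1*67^1*109^1 *797^1 = 529664681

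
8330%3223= 1884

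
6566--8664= 15230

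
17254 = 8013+9241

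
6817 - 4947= 1870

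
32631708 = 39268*831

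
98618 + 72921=171539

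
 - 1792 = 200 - 1992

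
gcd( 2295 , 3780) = 135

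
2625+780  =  3405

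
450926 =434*1039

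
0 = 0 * 86047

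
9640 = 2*4820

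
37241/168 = 221 + 113/168 = 221.67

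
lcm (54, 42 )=378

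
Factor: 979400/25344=2^(-5 )*3^( - 2)*5^2*11^(-1)*59^1*83^1 = 122425/3168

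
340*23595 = 8022300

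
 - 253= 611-864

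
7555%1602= 1147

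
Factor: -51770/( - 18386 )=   25885/9193 = 5^1*29^( - 1) * 31^1*167^1*317^ (-1)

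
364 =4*91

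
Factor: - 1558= - 2^1*19^1*41^1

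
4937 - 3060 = 1877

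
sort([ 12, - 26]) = [ - 26  ,  12 ] 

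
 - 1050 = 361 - 1411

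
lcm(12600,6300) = 12600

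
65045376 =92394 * 704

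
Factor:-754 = -2^1*13^1*29^1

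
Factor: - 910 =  - 2^1*5^1*7^1*13^1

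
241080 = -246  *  ( - 980)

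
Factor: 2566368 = 2^5*3^2*7^1*19^1 *67^1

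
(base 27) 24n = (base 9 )2155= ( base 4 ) 120311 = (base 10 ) 1589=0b11000110101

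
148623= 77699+70924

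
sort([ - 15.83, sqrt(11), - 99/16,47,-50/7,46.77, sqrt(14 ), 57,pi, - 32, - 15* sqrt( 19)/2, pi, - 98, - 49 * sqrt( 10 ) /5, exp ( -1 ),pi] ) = [ - 98, - 15 * sqrt( 19)/2,-32, - 49 * sqrt( 10)/5,  -  15.83,  -  50/7 ,-99/16, exp ( - 1),pi,pi,pi, sqrt( 11), sqrt( 14), 46.77 , 47, 57 ]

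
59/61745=59/61745 = 0.00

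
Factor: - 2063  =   - 2063^1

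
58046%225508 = 58046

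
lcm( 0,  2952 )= 0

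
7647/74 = 7647/74 = 103.34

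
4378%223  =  141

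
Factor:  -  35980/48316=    - 5^1*7^1*47^( - 1) =-35/47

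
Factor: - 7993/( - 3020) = 2^( - 2 )*5^(-1)*151^(  -  1) *7993^1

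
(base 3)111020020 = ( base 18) 1BDF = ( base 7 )40056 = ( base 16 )25AD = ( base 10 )9645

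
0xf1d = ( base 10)3869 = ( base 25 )64j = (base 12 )22A5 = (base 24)6H5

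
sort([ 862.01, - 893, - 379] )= [ - 893, - 379, 862.01]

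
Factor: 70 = 2^1*5^1*7^1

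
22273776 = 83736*266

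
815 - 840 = - 25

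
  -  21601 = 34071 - 55672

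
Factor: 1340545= 5^1*19^1*103^1*137^1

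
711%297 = 117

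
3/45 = 1/15 = 0.07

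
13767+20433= 34200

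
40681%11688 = 5617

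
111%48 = 15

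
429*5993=2570997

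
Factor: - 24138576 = - 2^4*3^2*7^2*11^1*311^1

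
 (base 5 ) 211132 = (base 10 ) 7042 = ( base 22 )ec2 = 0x1B82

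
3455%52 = 23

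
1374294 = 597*2302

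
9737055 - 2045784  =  7691271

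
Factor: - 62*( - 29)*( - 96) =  - 172608 = - 2^6*3^1*29^1*31^1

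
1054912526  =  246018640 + 808893886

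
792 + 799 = 1591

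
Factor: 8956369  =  8956369^1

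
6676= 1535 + 5141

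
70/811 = 70/811 = 0.09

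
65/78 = 5/6 = 0.83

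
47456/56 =5932/7 = 847.43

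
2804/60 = 701/15 = 46.73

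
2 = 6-4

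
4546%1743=1060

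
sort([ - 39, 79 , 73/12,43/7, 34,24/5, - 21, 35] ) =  [ - 39, -21,24/5, 73/12, 43/7,34,35,  79 ] 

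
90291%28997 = 3300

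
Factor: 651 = 3^1*7^1*31^1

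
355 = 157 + 198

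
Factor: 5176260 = 2^2*3^2*5^1*149^1 * 193^1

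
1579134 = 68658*23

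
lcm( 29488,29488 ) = 29488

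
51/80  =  51/80=0.64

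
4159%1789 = 581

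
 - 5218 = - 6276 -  - 1058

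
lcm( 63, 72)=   504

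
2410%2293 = 117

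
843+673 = 1516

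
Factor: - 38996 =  - 2^2*9749^1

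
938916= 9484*99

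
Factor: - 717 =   -  3^1 * 239^1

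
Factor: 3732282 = 2^1*3^2*17^1*12197^1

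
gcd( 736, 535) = 1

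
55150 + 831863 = 887013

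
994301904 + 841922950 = 1836224854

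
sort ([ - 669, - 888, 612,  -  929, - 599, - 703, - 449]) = [ - 929, - 888, - 703,-669, - 599, - 449,612 ] 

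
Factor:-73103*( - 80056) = 5852333768 = 2^3*41^1*1783^1*10007^1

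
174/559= 174/559 = 0.31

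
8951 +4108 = 13059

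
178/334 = 89/167=0.53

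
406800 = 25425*16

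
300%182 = 118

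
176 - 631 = -455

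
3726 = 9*414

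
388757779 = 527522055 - 138764276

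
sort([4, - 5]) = [ -5, 4 ]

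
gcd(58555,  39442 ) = 1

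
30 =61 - 31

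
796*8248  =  6565408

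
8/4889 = 8/4889 =0.00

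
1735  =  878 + 857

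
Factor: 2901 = 3^1*967^1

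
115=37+78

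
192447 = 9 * 21383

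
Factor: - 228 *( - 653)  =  148884 = 2^2*3^1*19^1* 653^1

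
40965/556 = 73 + 377/556 = 73.68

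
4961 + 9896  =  14857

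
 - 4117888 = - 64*64342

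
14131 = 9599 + 4532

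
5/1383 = 5/1383 =0.00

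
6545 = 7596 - 1051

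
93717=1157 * 81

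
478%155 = 13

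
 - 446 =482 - 928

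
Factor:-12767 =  - 17^1*751^1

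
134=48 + 86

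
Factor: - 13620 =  - 2^2*3^1*5^1*227^1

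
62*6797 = 421414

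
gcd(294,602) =14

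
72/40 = 1 + 4/5 = 1.80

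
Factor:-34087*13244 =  - 451448228 = - 2^2*7^1*11^1*43^1*89^1*383^1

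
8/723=8/723=0.01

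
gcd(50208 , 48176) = 16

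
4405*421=1854505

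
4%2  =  0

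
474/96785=474/96785 = 0.00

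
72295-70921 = 1374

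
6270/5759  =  1 + 511/5759 =1.09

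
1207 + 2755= 3962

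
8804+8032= 16836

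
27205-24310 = 2895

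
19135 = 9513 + 9622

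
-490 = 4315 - 4805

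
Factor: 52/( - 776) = - 13/194 = - 2^( -1)*13^1*97^( - 1 )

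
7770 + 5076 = 12846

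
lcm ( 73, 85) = 6205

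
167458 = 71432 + 96026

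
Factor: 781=11^1*71^1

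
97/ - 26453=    - 1 + 26356/26453= - 0.00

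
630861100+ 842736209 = 1473597309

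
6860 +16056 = 22916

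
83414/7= 11916 + 2/7=11916.29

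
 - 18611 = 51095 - 69706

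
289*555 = 160395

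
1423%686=51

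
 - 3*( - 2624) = 7872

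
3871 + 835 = 4706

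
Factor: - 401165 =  - 5^1*80233^1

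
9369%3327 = 2715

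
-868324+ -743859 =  - 1612183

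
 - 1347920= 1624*(  -  830)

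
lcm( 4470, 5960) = 17880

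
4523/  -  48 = -95+37/48 = - 94.23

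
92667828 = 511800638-419132810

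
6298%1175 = 423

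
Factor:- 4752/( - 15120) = 5^ ( -1 )*7^(  -  1 ) * 11^1 = 11/35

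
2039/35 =58 + 9/35= 58.26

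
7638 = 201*38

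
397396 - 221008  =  176388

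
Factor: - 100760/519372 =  - 2^1*3^( -4) * 5^1 * 7^(-1 ) * 11^1 = -110/567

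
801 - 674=127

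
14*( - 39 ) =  -546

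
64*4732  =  302848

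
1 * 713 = 713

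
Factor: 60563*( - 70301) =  - 7^1*11^2 * 71^1 * 83^1*853^1 = - 4257639463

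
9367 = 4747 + 4620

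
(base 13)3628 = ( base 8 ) 16727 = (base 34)6KN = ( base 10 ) 7639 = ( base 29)92C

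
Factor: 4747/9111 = 3^(-1)*47^1*101^1*3037^(-1)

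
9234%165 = 159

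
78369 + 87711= 166080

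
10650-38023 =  - 27373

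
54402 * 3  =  163206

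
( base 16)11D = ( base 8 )435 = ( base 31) 96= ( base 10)285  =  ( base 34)8d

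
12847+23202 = 36049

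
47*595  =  27965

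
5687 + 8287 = 13974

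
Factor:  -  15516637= -1867^1  *  8311^1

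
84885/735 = 5659/49  =  115.49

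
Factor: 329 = 7^1 * 47^1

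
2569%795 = 184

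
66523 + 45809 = 112332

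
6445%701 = 136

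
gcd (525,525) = 525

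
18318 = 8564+9754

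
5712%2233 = 1246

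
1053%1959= 1053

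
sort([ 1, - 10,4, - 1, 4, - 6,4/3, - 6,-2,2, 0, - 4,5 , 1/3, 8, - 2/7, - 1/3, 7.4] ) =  [ - 10, - 6, - 6, - 4, - 2, - 1, - 1/3, - 2/7,0, 1/3, 1, 4/3, 2,  4,4,5, 7.4, 8]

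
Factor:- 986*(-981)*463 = 2^1*3^2*17^1*29^1*109^1*463^1 = 447844158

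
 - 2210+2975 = 765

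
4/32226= 2/16113= 0.00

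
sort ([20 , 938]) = [20,938 ]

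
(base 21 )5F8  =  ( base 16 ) 9e0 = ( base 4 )213200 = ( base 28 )368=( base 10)2528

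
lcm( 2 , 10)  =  10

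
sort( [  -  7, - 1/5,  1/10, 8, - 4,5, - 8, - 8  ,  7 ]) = [ - 8, -8, - 7, - 4 ,  -  1/5,1/10,5,7,8]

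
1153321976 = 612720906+540601070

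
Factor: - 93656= - 2^3*23^1 * 509^1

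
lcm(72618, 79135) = 6172530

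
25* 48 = 1200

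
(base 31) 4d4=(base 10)4251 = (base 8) 10233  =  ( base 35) 3gg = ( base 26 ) 67d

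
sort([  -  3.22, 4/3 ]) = [ - 3.22, 4/3 ]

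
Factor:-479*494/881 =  - 2^1*13^1*19^1*479^1*881^( - 1 ) = - 236626/881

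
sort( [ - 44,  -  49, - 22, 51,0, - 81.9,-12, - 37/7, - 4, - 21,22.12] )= [ - 81.9,  -  49 ,-44 , - 22,-21 , - 12, - 37/7, - 4, 0,  22.12,51 ]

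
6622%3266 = 90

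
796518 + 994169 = 1790687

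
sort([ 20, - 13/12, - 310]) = [ - 310, - 13/12,20] 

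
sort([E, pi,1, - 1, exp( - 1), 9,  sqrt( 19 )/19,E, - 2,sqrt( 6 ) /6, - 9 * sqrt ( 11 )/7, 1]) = [ - 9*sqrt( 11) /7, - 2, - 1, sqrt(19) /19,  exp( -1 ),sqrt( 6) /6, 1,1, E,E,pi, 9 ]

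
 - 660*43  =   - 28380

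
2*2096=4192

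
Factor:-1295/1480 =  - 7/8 = -  2^( -3 )*  7^1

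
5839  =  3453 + 2386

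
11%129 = 11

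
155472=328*474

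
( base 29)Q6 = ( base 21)1f4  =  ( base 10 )760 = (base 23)1A1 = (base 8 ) 1370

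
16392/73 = 224 + 40/73 = 224.55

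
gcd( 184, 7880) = 8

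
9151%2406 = 1933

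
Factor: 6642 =2^1*3^4*41^1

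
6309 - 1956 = 4353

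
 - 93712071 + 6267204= - 87444867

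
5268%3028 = 2240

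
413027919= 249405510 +163622409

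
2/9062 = 1/4531 =0.00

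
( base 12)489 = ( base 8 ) 1251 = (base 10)681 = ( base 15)306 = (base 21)1B9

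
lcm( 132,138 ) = 3036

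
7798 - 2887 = 4911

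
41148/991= 41 + 517/991 = 41.52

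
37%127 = 37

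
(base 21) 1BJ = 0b1010110011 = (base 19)1h7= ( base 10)691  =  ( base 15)311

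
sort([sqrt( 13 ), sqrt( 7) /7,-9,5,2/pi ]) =[ - 9,sqrt( 7 )/7, 2/pi, sqrt( 13 ), 5] 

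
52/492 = 13/123 = 0.11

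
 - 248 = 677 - 925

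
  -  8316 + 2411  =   - 5905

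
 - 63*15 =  - 945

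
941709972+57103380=998813352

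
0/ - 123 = 0/1  =  -0.00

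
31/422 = 31/422 = 0.07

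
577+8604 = 9181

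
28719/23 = 1248+ 15/23 = 1248.65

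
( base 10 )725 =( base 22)1AL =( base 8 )1325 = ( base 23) 18C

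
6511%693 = 274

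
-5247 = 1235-6482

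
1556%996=560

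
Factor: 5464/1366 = 4 = 2^2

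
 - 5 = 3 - 8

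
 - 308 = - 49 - 259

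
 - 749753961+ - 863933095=- 1613687056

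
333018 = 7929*42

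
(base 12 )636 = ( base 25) 1B6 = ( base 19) 29D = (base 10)906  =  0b1110001010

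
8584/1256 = 1073/157 = 6.83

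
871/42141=871/42141=0.02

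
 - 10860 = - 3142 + -7718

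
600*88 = 52800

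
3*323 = 969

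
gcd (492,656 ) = 164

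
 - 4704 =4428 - 9132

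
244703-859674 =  - 614971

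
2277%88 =77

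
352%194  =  158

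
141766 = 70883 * 2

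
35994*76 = 2735544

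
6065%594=125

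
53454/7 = 7636+2/7   =  7636.29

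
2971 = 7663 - 4692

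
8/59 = 8/59  =  0.14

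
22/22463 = 22/22463  =  0.00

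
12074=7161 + 4913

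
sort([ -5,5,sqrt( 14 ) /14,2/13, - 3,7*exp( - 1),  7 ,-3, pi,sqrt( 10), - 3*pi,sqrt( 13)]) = [ - 3*pi, - 5, - 3, - 3,  2/13 , sqrt(14)/14,7*exp( - 1 ), pi,  sqrt (10) , sqrt( 13 ) , 5,7]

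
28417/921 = 30 + 787/921  =  30.85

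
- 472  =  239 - 711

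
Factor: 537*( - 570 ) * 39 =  - 2^1 * 3^3*5^1 * 13^1* 19^1 * 179^1 = -  11937510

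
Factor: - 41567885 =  - 5^1*43^1 * 397^1*  487^1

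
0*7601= 0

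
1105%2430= 1105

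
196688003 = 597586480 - 400898477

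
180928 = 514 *352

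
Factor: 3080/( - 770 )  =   - 4 =- 2^2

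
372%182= 8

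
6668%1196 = 688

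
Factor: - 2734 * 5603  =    -  2^1*13^1* 431^1*1367^1 =-15318602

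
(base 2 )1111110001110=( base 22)gf4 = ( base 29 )9hg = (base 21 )I6E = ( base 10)8078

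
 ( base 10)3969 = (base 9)5400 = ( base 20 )9I9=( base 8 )7601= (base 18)C49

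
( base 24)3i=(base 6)230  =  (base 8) 132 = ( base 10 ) 90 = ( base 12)76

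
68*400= 27200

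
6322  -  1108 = 5214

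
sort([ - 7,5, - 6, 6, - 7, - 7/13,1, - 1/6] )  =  [ - 7, - 7, - 6, - 7/13, - 1/6,1,5,6 ] 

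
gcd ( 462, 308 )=154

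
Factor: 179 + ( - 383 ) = - 204 = - 2^2 * 3^1 * 17^1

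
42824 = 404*106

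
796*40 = 31840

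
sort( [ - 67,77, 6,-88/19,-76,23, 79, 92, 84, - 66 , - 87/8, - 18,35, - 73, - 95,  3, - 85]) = [  -  95, - 85, - 76,  -  73,-67, - 66, - 18, - 87/8,  -  88/19,3,6 , 23, 35, 77,79,  84, 92]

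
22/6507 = 22/6507 = 0.00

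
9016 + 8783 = 17799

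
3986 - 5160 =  - 1174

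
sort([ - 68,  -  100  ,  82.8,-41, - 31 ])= [  -  100 , - 68, - 41,- 31, 82.8 ] 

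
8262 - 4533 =3729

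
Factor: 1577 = 19^1 * 83^1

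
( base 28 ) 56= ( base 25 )5l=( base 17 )8a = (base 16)92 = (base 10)146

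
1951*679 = 1324729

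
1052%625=427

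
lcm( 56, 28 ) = 56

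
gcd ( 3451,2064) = 1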